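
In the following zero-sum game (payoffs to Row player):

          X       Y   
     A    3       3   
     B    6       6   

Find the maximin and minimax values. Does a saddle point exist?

Maximin = 6, Minimax = 6, Saddle: True

Work:
Row minimums: [3, 6] → maximin = 6
Column maximums: [6, 6] → minimax = 6
Saddle point exists! Game value = 6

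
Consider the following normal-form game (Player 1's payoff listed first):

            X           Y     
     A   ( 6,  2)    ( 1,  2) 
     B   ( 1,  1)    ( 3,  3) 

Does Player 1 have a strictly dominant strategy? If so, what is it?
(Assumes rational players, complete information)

No strictly dominant strategy exists for Player 1

Work:
A strategy strictly dominates another if it gives a strictly higher payoff against every opponent action. Compare each pair of P1's strategies column-by-column:
  A vs B: [6 vs 1, 1 vs 3] → A does not strictly dominate B (column Y: 1 ≤ 3)
  B vs A: [1 vs 6, 3 vs 1] → B does not strictly dominate A (column X: 1 ≤ 6)
No single strategy strictly dominates all others → no strictly dominant strategy.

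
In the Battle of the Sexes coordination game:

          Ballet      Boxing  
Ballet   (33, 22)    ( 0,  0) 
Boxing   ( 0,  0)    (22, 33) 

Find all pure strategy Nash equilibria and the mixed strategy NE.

Pure NE: (Ballet, Ballet) and (Boxing, Boxing); Mixed NE: p = 0.6, q = 0.4

Work:
Check pure NE:
(Ballet, Ballet): (33, 22) - no unilateral deviation beneficial
(Boxing, Boxing): (22, 33) - no unilateral deviation beneficial
Mixed NE: P1 plays Ballet with p = 0.6, P2 plays Ballet with q = 0.4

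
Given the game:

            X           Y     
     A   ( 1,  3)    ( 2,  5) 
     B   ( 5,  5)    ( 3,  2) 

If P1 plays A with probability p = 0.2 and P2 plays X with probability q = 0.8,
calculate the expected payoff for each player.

E[P1] = 3.92, E[P2] = 4.2

Work:
E[P1] = p·q·π₁(A,X) + p·(1-q)·π₁(A,Y) + (1-p)·q·π₁(B,X) + (1-p)·(1-q)·π₁(B,Y)
= 0.2·0.8·1 + 0.2·0.2·2 + 0.8·0.8·5 + 0.8·0.2·3
= 3.92

E[P2] = 4.2 (similar calculation)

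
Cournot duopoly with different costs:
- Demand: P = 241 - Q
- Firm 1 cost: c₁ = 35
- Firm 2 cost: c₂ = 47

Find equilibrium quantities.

q₁* = 72.67, q₂* = 60.67

Work:
Reaction: q₁ = (241 - 35 - q₂)/2
Reaction: q₂ = (241 - 47 - q₁)/2
Solve simultaneously:
q₁* = (241 - 2×35 + 47)/3 = 72.67
q₂* = (241 - 2×47 + 35)/3 = 60.67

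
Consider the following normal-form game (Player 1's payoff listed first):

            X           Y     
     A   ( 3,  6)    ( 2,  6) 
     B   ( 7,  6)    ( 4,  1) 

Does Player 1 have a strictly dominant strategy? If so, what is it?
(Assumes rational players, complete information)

Yes, Player 1's strictly dominant strategy is B

Work:
A strategy strictly dominates another if it gives a strictly higher payoff against every opponent action. Compare each pair of P1's strategies column-by-column:
  A vs B: [3 vs 7, 2 vs 4] → A does not strictly dominate B (column X: 3 ≤ 7)
  B vs A: [7 vs 3, 4 vs 2] → B strictly dominates A
B strictly dominates every other strategy → strictly dominant.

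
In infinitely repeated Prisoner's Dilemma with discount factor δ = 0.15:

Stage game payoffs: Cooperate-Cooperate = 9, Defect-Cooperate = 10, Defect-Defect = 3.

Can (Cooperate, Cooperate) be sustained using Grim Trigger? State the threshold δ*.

δ* = 0.1429; since δ = 0.15 ≥ 0.1429, cooperation can be sustained

Work:
For Grim Trigger:
Cooperate forever: 9/(1-δ)
Defect then punished: 10 + 3·δ/(1-δ)
Need: 9/(1-δ) ≥ 10 + 3·δ/(1-δ)
Solving: δ ≥ (T-R)/(T-P) = (10-9)/(10-3) = 0.1429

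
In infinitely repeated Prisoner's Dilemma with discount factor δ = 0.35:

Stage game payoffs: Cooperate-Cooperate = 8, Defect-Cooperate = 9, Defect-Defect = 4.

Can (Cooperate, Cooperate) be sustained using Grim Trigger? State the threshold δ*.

δ* = 0.2; since δ = 0.35 ≥ 0.2, cooperation can be sustained

Work:
For Grim Trigger:
Cooperate forever: 8/(1-δ)
Defect then punished: 9 + 4·δ/(1-δ)
Need: 8/(1-δ) ≥ 9 + 4·δ/(1-δ)
Solving: δ ≥ (T-R)/(T-P) = (9-8)/(9-4) = 0.2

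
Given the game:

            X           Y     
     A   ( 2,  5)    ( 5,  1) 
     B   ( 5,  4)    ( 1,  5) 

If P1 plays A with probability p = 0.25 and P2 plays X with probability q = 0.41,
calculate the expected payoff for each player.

E[P1] = 2.9225, E[P2] = 4.1025

Work:
E[P1] = p·q·π₁(A,X) + p·(1-q)·π₁(A,Y) + (1-p)·q·π₁(B,X) + (1-p)·(1-q)·π₁(B,Y)
= 0.25·0.41·2 + 0.25·0.59·5 + 0.75·0.41·5 + 0.75·0.59·1
= 2.9225

E[P2] = 4.1025 (similar calculation)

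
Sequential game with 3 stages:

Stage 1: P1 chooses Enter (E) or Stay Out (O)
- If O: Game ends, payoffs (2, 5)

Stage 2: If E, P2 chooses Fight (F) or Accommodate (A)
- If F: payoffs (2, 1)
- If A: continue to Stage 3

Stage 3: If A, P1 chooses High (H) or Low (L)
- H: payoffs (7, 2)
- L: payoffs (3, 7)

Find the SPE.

SPE: (E, A, H); Outcome (7, 2)

Work:
Stage 3: P1 chooses H (7 vs 3)
Stage 2: P2: F->1, A->2 (anticipating H). Choose A
Stage 1: P1: O->2, E->7 (anticipating A, H). Choose E
SPE path: E -> A -> H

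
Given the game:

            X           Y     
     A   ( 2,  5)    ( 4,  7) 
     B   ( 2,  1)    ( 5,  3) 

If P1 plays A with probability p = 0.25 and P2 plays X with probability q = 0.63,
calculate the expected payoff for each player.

E[P1] = 3.0175, E[P2] = 2.74

Work:
E[P1] = p·q·π₁(A,X) + p·(1-q)·π₁(A,Y) + (1-p)·q·π₁(B,X) + (1-p)·(1-q)·π₁(B,Y)
= 0.25·0.63·2 + 0.25·0.37·4 + 0.75·0.63·2 + 0.75·0.37·5
= 3.0175

E[P2] = 2.74 (similar calculation)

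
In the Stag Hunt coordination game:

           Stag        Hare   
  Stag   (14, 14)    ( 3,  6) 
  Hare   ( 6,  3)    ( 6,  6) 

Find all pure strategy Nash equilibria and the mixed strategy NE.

Pure NE: (Stag, Stag) and (Hare, Hare); Mixed NE: p = 0.2727, q = 0.2727

Work:
Check pure NE:
(Stag, Stag): (14, 14) - no unilateral deviation beneficial
(Hare, Hare): (6, 6) - no unilateral deviation beneficial
Mixed NE: P1 plays Stag with p = 0.2727, P2 plays Stag with q = 0.2727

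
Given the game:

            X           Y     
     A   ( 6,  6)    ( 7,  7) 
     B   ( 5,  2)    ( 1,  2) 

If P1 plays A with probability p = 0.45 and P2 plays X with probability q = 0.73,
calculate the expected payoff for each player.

E[P1] = 4.9775, E[P2] = 3.9215

Work:
E[P1] = p·q·π₁(A,X) + p·(1-q)·π₁(A,Y) + (1-p)·q·π₁(B,X) + (1-p)·(1-q)·π₁(B,Y)
= 0.45·0.73·6 + 0.45·0.27·7 + 0.55·0.73·5 + 0.55·0.27·1
= 4.9775

E[P2] = 3.9215 (similar calculation)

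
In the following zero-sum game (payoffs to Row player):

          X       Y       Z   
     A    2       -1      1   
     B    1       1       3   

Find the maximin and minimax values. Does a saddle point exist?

Maximin = 1, Minimax = 1, Saddle: True

Work:
Row minimums: [-1, 1] → maximin = 1
Column maximums: [2, 1, 3] → minimax = 1
Saddle point exists! Game value = 1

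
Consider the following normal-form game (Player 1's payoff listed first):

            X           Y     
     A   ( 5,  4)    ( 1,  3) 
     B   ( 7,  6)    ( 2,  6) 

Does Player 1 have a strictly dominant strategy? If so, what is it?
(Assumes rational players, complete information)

Yes, Player 1's strictly dominant strategy is B

Work:
A strategy strictly dominates another if it gives a strictly higher payoff against every opponent action. Compare each pair of P1's strategies column-by-column:
  A vs B: [5 vs 7, 1 vs 2] → A does not strictly dominate B (column X: 5 ≤ 7)
  B vs A: [7 vs 5, 2 vs 1] → B strictly dominates A
B strictly dominates every other strategy → strictly dominant.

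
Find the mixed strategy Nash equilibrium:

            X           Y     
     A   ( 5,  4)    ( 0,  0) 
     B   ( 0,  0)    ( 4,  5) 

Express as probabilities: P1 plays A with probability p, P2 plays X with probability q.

p = 0.5556, q = 0.4444

Work:
Find probabilities that make opponent indifferent:
P2 chooses q to make P1 indifferent between A and B
P1 chooses p to make P2 indifferent between X and Y
Mixed NE: P1 plays (A: 0.5556, B: 0.4444), P2 plays (X: 0.4444, Y: 0.5556)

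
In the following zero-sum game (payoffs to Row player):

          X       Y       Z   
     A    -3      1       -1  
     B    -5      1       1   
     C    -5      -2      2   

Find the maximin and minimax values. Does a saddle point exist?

Maximin = -3, Minimax = -3, Saddle: True

Work:
Row minimums: [-3, -5, -5] → maximin = -3
Column maximums: [-3, 1, 2] → minimax = -3
Saddle point exists! Game value = -3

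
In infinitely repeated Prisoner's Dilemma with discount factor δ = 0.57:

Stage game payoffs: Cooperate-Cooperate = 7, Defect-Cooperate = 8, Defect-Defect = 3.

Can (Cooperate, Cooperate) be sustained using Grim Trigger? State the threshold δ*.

δ* = 0.2; since δ = 0.57 ≥ 0.2, cooperation can be sustained

Work:
For Grim Trigger:
Cooperate forever: 7/(1-δ)
Defect then punished: 8 + 3·δ/(1-δ)
Need: 7/(1-δ) ≥ 8 + 3·δ/(1-δ)
Solving: δ ≥ (T-R)/(T-P) = (8-7)/(8-3) = 0.2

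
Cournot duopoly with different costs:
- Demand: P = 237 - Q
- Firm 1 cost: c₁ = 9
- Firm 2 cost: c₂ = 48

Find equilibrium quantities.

q₁* = 89.0, q₂* = 50.0

Work:
Reaction: q₁ = (237 - 9 - q₂)/2
Reaction: q₂ = (237 - 48 - q₁)/2
Solve simultaneously:
q₁* = (237 - 2×9 + 48)/3 = 89.0
q₂* = (237 - 2×48 + 9)/3 = 50.0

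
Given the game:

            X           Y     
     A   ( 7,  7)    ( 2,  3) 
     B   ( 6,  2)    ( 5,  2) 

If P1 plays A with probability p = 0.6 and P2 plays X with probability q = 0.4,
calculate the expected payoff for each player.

E[P1] = 4.56, E[P2] = 3.56

Work:
E[P1] = p·q·π₁(A,X) + p·(1-q)·π₁(A,Y) + (1-p)·q·π₁(B,X) + (1-p)·(1-q)·π₁(B,Y)
= 0.6·0.4·7 + 0.6·0.6·2 + 0.4·0.4·6 + 0.4·0.6·5
= 4.56

E[P2] = 3.56 (similar calculation)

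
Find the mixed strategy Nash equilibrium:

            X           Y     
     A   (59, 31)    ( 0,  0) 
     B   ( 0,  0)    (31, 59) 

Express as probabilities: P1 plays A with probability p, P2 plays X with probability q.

p = 0.6556, q = 0.3444

Work:
Find probabilities that make opponent indifferent:
P2 chooses q to make P1 indifferent between A and B
P1 chooses p to make P2 indifferent between X and Y
Mixed NE: P1 plays (A: 0.6556, B: 0.3444), P2 plays (X: 0.3444, Y: 0.6556)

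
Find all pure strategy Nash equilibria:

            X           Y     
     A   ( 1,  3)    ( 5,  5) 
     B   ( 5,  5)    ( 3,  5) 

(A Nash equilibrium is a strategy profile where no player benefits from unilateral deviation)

Nash equilibrium: (A, Y), (B, X)

Work:
Best responses:
  P1 vs X: payoffs [1, 5] → best response B (payoff 5)
  P1 vs Y: payoffs [5, 3] → best response A (payoff 5)
  P2 vs A: payoffs [3, 5] → best response Y (payoff 5)
  P2 vs B: payoffs [5, 5] → best response X/Y (payoff 5)
Mutual best responses: (A,Y), (B,X) → Nash equilibria.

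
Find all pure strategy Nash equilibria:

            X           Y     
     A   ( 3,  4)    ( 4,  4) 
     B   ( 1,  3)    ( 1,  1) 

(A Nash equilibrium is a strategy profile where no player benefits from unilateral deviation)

Nash equilibrium: (A, X), (A, Y)

Work:
Best responses:
  P1 vs X: payoffs [3, 1] → best response A (payoff 3)
  P1 vs Y: payoffs [4, 1] → best response A (payoff 4)
  P2 vs A: payoffs [4, 4] → best response X/Y (payoff 4)
  P2 vs B: payoffs [3, 1] → best response X (payoff 3)
Mutual best responses: (A,X), (A,Y) → Nash equilibria.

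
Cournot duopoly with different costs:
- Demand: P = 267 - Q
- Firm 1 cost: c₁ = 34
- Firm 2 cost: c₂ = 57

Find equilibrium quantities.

q₁* = 85.33, q₂* = 62.33

Work:
Reaction: q₁ = (267 - 34 - q₂)/2
Reaction: q₂ = (267 - 57 - q₁)/2
Solve simultaneously:
q₁* = (267 - 2×34 + 57)/3 = 85.33
q₂* = (267 - 2×57 + 34)/3 = 62.33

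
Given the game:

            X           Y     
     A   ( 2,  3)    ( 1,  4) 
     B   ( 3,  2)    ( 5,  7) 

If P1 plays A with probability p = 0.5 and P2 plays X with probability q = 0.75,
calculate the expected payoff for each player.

E[P1] = 2.625, E[P2] = 3.25

Work:
E[P1] = p·q·π₁(A,X) + p·(1-q)·π₁(A,Y) + (1-p)·q·π₁(B,X) + (1-p)·(1-q)·π₁(B,Y)
= 0.5·0.75·2 + 0.5·0.25·1 + 0.5·0.75·3 + 0.5·0.25·5
= 2.625

E[P2] = 3.25 (similar calculation)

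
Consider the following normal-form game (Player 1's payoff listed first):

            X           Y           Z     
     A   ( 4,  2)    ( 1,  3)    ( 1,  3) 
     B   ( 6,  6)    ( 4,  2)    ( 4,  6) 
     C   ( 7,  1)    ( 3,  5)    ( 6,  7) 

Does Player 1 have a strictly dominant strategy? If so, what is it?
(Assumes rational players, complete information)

No strictly dominant strategy exists for Player 1

Work:
A strategy strictly dominates another if it gives a strictly higher payoff against every opponent action. Compare each pair of P1's strategies column-by-column:
  A vs B: [4 vs 6, 1 vs 4, 1 vs 4] → A does not strictly dominate B (column X: 4 ≤ 6)
  A vs C: [4 vs 7, 1 vs 3, 1 vs 6] → A does not strictly dominate C (column X: 4 ≤ 7)
  B vs A: [6 vs 4, 4 vs 1, 4 vs 1] → B strictly dominates A
  B vs C: [6 vs 7, 4 vs 3, 4 vs 6] → B does not strictly dominate C (column X: 6 ≤ 7)
  C vs A: [7 vs 4, 3 vs 1, 6 vs 1] → C strictly dominates A
  C vs B: [7 vs 6, 3 vs 4, 6 vs 4] → C does not strictly dominate B (column Y: 3 ≤ 4)
No single strategy strictly dominates all others → no strictly dominant strategy.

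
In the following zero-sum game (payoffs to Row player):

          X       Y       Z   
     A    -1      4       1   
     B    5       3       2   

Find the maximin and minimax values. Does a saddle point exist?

Maximin = 2, Minimax = 2, Saddle: True

Work:
Row minimums: [-1, 2] → maximin = 2
Column maximums: [5, 4, 2] → minimax = 2
Saddle point exists! Game value = 2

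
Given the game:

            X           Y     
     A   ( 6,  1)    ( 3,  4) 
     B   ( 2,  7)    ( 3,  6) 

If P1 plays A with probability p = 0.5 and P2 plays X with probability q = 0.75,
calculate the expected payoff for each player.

E[P1] = 3.75, E[P2] = 4.25

Work:
E[P1] = p·q·π₁(A,X) + p·(1-q)·π₁(A,Y) + (1-p)·q·π₁(B,X) + (1-p)·(1-q)·π₁(B,Y)
= 0.5·0.75·6 + 0.5·0.25·3 + 0.5·0.75·2 + 0.5·0.25·3
= 3.75

E[P2] = 4.25 (similar calculation)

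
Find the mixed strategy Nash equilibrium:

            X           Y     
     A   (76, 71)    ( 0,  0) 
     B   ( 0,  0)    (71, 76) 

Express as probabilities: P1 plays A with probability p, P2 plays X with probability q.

p = 0.517, q = 0.483

Work:
Find probabilities that make opponent indifferent:
P2 chooses q to make P1 indifferent between A and B
P1 chooses p to make P2 indifferent between X and Y
Mixed NE: P1 plays (A: 0.517, B: 0.483), P2 plays (X: 0.483, Y: 0.517)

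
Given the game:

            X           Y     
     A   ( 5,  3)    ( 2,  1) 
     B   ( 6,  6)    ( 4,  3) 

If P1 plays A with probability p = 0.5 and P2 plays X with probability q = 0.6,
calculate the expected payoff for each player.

E[P1] = 4.5, E[P2] = 3.5

Work:
E[P1] = p·q·π₁(A,X) + p·(1-q)·π₁(A,Y) + (1-p)·q·π₁(B,X) + (1-p)·(1-q)·π₁(B,Y)
= 0.5·0.6·5 + 0.5·0.4·2 + 0.5·0.6·6 + 0.5·0.4·4
= 4.5

E[P2] = 3.5 (similar calculation)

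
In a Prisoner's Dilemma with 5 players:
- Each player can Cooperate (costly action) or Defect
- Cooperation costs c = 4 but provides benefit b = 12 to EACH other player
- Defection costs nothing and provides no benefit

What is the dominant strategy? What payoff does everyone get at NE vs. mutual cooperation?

Dominant: Defect; NE payoff = 0; Coop payoff = 44

Work:
Defect dominates (saves cost c = 4, benefit to others is external)
NE: All defect → everyone gets 0
If all cooperate: each receives (4)×12 - 4 = 44
Social dilemma: 44 > 0 but NE gives 0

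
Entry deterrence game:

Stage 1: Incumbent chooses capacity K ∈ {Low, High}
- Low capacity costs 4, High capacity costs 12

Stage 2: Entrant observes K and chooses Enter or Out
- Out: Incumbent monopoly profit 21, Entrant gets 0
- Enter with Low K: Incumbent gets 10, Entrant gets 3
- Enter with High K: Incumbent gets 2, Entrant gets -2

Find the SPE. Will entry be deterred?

SPE: (High, Enter|Low, Out|High); Entry deterred. Incumbent net profit = 9

Work:
After Low K: Entrant enters (3 > 0)
After High K: Entrant stays out (-2 < 0)
Incumbent: Low → 10−4=6, High → 21−12=9
Incumbent chooses High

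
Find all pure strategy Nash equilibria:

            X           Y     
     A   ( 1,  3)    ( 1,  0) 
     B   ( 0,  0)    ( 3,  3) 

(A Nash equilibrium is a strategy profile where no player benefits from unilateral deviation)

Nash equilibrium: (A, X), (B, Y)

Work:
Best responses:
  P1 vs X: payoffs [1, 0] → best response A (payoff 1)
  P1 vs Y: payoffs [1, 3] → best response B (payoff 3)
  P2 vs A: payoffs [3, 0] → best response X (payoff 3)
  P2 vs B: payoffs [0, 3] → best response Y (payoff 3)
Mutual best responses: (A,X), (B,Y) → Nash equilibria.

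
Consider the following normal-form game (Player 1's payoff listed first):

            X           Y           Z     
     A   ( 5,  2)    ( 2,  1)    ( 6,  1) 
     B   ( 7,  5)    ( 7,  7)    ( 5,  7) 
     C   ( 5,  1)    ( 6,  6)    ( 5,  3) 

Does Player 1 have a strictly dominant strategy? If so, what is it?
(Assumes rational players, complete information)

No strictly dominant strategy exists for Player 1

Work:
A strategy strictly dominates another if it gives a strictly higher payoff against every opponent action. Compare each pair of P1's strategies column-by-column:
  A vs B: [5 vs 7, 2 vs 7, 6 vs 5] → A does not strictly dominate B (column X: 5 ≤ 7)
  A vs C: [5 vs 5, 2 vs 6, 6 vs 5] → A does not strictly dominate C (column X: 5 ≤ 5)
  B vs A: [7 vs 5, 7 vs 2, 5 vs 6] → B does not strictly dominate A (column Z: 5 ≤ 6)
  B vs C: [7 vs 5, 7 vs 6, 5 vs 5] → B does not strictly dominate C (column Z: 5 ≤ 5)
  C vs A: [5 vs 5, 6 vs 2, 5 vs 6] → C does not strictly dominate A (column X: 5 ≤ 5)
  C vs B: [5 vs 7, 6 vs 7, 5 vs 5] → C does not strictly dominate B (column X: 5 ≤ 7)
No single strategy strictly dominates all others → no strictly dominant strategy.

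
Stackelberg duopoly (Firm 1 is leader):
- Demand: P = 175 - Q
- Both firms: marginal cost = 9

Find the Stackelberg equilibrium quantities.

q₁* (leader) = 83.0, q₂* (follower) = 41.5

Work:
Follower's reaction: q₂ = (a - c - q₁)/2
Leader substitutes: π₁ = q₁·(a - q₁ - (a-c-q₁)/2 - c)
FOC: q₁* = (175 - 9)/2 = 83.00
Then: q₂* = (175 - 9 - 83.0)/2 = 41.50
Leader has first-mover advantage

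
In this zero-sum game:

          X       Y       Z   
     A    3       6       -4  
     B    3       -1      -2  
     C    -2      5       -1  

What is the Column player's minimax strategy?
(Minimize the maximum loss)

Column should play Z, value = -1

Work:
Column player minimizes Row's maximum payoff:
Column X: max payoff to Row = 3
Column Y: max payoff to Row = 6
Column Z: max payoff to Row = -1
Minimum is -1, achieved by column Z.
Minimax strategy: Z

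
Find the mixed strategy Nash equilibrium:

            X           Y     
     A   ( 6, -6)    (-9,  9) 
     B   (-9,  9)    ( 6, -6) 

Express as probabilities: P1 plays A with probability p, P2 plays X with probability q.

p = 0.5, q = 0.5

Work:
Find probabilities that make opponent indifferent:
P2 chooses q to make P1 indifferent between A and B
P1 chooses p to make P2 indifferent between X and Y
Mixed NE: P1 plays (A: 0.5, B: 0.5), P2 plays (X: 0.5, Y: 0.5)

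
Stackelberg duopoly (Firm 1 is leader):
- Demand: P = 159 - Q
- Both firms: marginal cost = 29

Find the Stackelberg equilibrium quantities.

q₁* (leader) = 65.0, q₂* (follower) = 32.5

Work:
Follower's reaction: q₂ = (a - c - q₁)/2
Leader substitutes: π₁ = q₁·(a - q₁ - (a-c-q₁)/2 - c)
FOC: q₁* = (159 - 29)/2 = 65.00
Then: q₂* = (159 - 29 - 65.0)/2 = 32.50
Leader has first-mover advantage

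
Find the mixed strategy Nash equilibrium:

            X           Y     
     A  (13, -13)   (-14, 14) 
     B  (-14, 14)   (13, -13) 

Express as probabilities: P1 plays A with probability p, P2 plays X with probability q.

p = 0.5, q = 0.5

Work:
Find probabilities that make opponent indifferent:
P2 chooses q to make P1 indifferent between A and B
P1 chooses p to make P2 indifferent between X and Y
Mixed NE: P1 plays (A: 0.5, B: 0.5), P2 plays (X: 0.5, Y: 0.5)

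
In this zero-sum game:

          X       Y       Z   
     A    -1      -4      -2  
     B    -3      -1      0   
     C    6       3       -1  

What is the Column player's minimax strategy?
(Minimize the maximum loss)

Column should play Z, value = 0

Work:
Column player minimizes Row's maximum payoff:
Column X: max payoff to Row = 6
Column Y: max payoff to Row = 3
Column Z: max payoff to Row = 0
Minimum is 0, achieved by column Z.
Minimax strategy: Z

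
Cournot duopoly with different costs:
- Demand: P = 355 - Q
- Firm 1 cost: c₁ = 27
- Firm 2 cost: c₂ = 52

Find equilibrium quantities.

q₁* = 117.67, q₂* = 92.67

Work:
Reaction: q₁ = (355 - 27 - q₂)/2
Reaction: q₂ = (355 - 52 - q₁)/2
Solve simultaneously:
q₁* = (355 - 2×27 + 52)/3 = 117.67
q₂* = (355 - 2×52 + 27)/3 = 92.67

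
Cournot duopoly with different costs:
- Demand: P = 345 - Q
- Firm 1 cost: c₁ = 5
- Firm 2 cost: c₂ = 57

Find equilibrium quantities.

q₁* = 130.67, q₂* = 78.67

Work:
Reaction: q₁ = (345 - 5 - q₂)/2
Reaction: q₂ = (345 - 57 - q₁)/2
Solve simultaneously:
q₁* = (345 - 2×5 + 57)/3 = 130.67
q₂* = (345 - 2×57 + 5)/3 = 78.67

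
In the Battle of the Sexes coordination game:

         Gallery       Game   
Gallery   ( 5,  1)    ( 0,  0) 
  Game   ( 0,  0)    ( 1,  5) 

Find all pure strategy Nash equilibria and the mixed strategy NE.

Pure NE: (Gallery, Gallery) and (Game, Game); Mixed NE: p = 0.8333, q = 0.1667

Work:
Check pure NE:
(Gallery, Gallery): (5, 1) - no unilateral deviation beneficial
(Game, Game): (1, 5) - no unilateral deviation beneficial
Mixed NE: P1 plays Gallery with p = 0.8333, P2 plays Gallery with q = 0.1667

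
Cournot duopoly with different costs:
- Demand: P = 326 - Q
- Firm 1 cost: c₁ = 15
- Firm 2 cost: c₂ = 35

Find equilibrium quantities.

q₁* = 110.33, q₂* = 90.33

Work:
Reaction: q₁ = (326 - 15 - q₂)/2
Reaction: q₂ = (326 - 35 - q₁)/2
Solve simultaneously:
q₁* = (326 - 2×15 + 35)/3 = 110.33
q₂* = (326 - 2×35 + 15)/3 = 90.33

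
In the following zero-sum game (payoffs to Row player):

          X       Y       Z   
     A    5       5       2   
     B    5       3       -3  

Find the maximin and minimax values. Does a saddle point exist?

Maximin = 2, Minimax = 2, Saddle: True

Work:
Row minimums: [2, -3] → maximin = 2
Column maximums: [5, 5, 2] → minimax = 2
Saddle point exists! Game value = 2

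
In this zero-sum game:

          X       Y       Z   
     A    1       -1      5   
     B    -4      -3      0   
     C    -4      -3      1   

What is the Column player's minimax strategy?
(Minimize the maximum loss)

Column should play Y, value = -1

Work:
Column player minimizes Row's maximum payoff:
Column X: max payoff to Row = 1
Column Y: max payoff to Row = -1
Column Z: max payoff to Row = 5
Minimum is -1, achieved by column Y.
Minimax strategy: Y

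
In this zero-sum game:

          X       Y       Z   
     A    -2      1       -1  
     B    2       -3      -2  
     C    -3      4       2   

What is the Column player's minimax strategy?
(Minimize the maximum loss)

Column should play X or Z (all achieve the minimum), value = 2

Work:
Column player minimizes Row's maximum payoff:
Column X: max payoff to Row = 2
Column Y: max payoff to Row = 4
Column Z: max payoff to Row = 2
Minimum is 2, achieved by columns X, Z (tied).
Each of X or Z is a minimax strategy.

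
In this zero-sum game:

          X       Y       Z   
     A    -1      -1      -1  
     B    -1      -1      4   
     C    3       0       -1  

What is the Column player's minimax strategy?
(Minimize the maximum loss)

Column should play Y, value = 0

Work:
Column player minimizes Row's maximum payoff:
Column X: max payoff to Row = 3
Column Y: max payoff to Row = 0
Column Z: max payoff to Row = 4
Minimum is 0, achieved by column Y.
Minimax strategy: Y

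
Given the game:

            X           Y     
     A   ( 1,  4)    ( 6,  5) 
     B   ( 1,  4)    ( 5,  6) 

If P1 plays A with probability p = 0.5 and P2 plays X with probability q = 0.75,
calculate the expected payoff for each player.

E[P1] = 2.125, E[P2] = 4.375

Work:
E[P1] = p·q·π₁(A,X) + p·(1-q)·π₁(A,Y) + (1-p)·q·π₁(B,X) + (1-p)·(1-q)·π₁(B,Y)
= 0.5·0.75·1 + 0.5·0.25·6 + 0.5·0.75·1 + 0.5·0.25·5
= 2.125

E[P2] = 4.375 (similar calculation)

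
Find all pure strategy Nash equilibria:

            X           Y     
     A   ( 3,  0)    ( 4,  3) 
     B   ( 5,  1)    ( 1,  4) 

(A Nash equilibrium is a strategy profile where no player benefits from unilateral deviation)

Nash equilibrium: (A, Y)

Work:
Best responses:
  P1 vs X: payoffs [3, 5] → best response B (payoff 5)
  P1 vs Y: payoffs [4, 1] → best response A (payoff 4)
  P2 vs A: payoffs [0, 3] → best response Y (payoff 3)
  P2 vs B: payoffs [1, 4] → best response Y (payoff 4)
Mutual best responses: (A,Y) → Nash equilibria.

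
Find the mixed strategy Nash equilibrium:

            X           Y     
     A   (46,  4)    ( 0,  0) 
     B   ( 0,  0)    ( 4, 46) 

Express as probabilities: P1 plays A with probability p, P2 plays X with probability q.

p = 0.92, q = 0.08

Work:
Find probabilities that make opponent indifferent:
P2 chooses q to make P1 indifferent between A and B
P1 chooses p to make P2 indifferent between X and Y
Mixed NE: P1 plays (A: 0.92, B: 0.08), P2 plays (X: 0.08, Y: 0.92)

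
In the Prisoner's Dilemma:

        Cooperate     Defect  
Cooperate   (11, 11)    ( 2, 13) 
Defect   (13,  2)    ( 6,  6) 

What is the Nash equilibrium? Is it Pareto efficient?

(Defect, Defect) is NE; not Pareto efficient

Work:
Defect dominates Cooperate for both players:
If P2 cooperates: Defect (13) > Cooperate (11)
If P2 defects: Defect (6) > Cooperate (2)
NE: (Defect, Defect) with payoff (6, 6)
But (Cooperate, Cooperate) = (11, 11) Pareto dominates (6, 6)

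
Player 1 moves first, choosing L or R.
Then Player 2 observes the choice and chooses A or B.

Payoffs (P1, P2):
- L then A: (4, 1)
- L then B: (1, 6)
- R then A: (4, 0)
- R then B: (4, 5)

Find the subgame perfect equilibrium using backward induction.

P1 plays R, P2 plays B after L and B after R; Payoff (4, 5)

Work:
Backward induction:
After L: P2 chooses B → P1 gets 1
After R: P2 chooses B → P1 gets 4
P1 chooses R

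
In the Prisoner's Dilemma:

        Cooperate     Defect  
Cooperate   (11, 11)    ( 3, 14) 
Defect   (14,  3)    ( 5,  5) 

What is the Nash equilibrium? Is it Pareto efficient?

(Defect, Defect) is NE; not Pareto efficient

Work:
Defect dominates Cooperate for both players:
If P2 cooperates: Defect (14) > Cooperate (11)
If P2 defects: Defect (5) > Cooperate (3)
NE: (Defect, Defect) with payoff (5, 5)
But (Cooperate, Cooperate) = (11, 11) Pareto dominates (5, 5)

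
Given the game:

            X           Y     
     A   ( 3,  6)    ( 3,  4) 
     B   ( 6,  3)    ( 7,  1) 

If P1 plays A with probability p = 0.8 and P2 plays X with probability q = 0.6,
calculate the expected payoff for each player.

E[P1] = 3.68, E[P2] = 4.6

Work:
E[P1] = p·q·π₁(A,X) + p·(1-q)·π₁(A,Y) + (1-p)·q·π₁(B,X) + (1-p)·(1-q)·π₁(B,Y)
= 0.8·0.6·3 + 0.8·0.4·3 + 0.2·0.6·6 + 0.2·0.4·7
= 3.68

E[P2] = 4.6 (similar calculation)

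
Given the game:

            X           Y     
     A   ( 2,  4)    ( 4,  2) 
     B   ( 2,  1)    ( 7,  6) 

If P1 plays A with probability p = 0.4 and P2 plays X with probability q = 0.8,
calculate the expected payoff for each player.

E[P1] = 2.76, E[P2] = 2.64

Work:
E[P1] = p·q·π₁(A,X) + p·(1-q)·π₁(A,Y) + (1-p)·q·π₁(B,X) + (1-p)·(1-q)·π₁(B,Y)
= 0.4·0.8·2 + 0.4·0.2·4 + 0.6·0.8·2 + 0.6·0.2·7
= 2.76

E[P2] = 2.64 (similar calculation)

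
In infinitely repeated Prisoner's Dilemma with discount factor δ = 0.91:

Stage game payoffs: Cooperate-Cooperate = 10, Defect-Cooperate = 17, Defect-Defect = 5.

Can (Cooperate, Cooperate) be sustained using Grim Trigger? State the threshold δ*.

δ* = 0.5833; since δ = 0.91 ≥ 0.5833, cooperation can be sustained

Work:
For Grim Trigger:
Cooperate forever: 10/(1-δ)
Defect then punished: 17 + 5·δ/(1-δ)
Need: 10/(1-δ) ≥ 17 + 5·δ/(1-δ)
Solving: δ ≥ (T-R)/(T-P) = (17-10)/(17-5) = 0.5833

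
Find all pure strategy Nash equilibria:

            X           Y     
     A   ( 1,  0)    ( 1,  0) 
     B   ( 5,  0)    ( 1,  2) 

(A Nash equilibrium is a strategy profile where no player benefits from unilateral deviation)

Nash equilibrium: (A, Y), (B, Y)

Work:
Best responses:
  P1 vs X: payoffs [1, 5] → best response B (payoff 5)
  P1 vs Y: payoffs [1, 1] → best response A/B (payoff 1)
  P2 vs A: payoffs [0, 0] → best response X/Y (payoff 0)
  P2 vs B: payoffs [0, 2] → best response Y (payoff 2)
Mutual best responses: (A,Y), (B,Y) → Nash equilibria.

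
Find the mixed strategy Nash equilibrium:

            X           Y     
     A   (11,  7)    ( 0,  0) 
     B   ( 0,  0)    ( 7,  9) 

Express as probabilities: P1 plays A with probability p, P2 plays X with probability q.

p = 0.5625, q = 0.3889

Work:
Find probabilities that make opponent indifferent:
P2 chooses q to make P1 indifferent between A and B
P1 chooses p to make P2 indifferent between X and Y
Mixed NE: P1 plays (A: 0.5625, B: 0.4375), P2 plays (X: 0.3889, Y: 0.6111)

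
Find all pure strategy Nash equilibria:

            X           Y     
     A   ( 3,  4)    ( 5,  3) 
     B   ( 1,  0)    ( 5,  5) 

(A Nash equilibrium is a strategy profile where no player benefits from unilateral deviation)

Nash equilibrium: (A, X), (B, Y)

Work:
Best responses:
  P1 vs X: payoffs [3, 1] → best response A (payoff 3)
  P1 vs Y: payoffs [5, 5] → best response A/B (payoff 5)
  P2 vs A: payoffs [4, 3] → best response X (payoff 4)
  P2 vs B: payoffs [0, 5] → best response Y (payoff 5)
Mutual best responses: (A,X), (B,Y) → Nash equilibria.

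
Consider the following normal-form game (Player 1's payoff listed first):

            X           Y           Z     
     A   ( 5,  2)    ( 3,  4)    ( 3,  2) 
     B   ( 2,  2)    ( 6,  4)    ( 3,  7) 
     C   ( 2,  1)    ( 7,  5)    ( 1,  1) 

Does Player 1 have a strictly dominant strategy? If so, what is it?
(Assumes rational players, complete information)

No strictly dominant strategy exists for Player 1

Work:
A strategy strictly dominates another if it gives a strictly higher payoff against every opponent action. Compare each pair of P1's strategies column-by-column:
  A vs B: [5 vs 2, 3 vs 6, 3 vs 3] → A does not strictly dominate B (column Y: 3 ≤ 6)
  A vs C: [5 vs 2, 3 vs 7, 3 vs 1] → A does not strictly dominate C (column Y: 3 ≤ 7)
  B vs A: [2 vs 5, 6 vs 3, 3 vs 3] → B does not strictly dominate A (column X: 2 ≤ 5)
  B vs C: [2 vs 2, 6 vs 7, 3 vs 1] → B does not strictly dominate C (column X: 2 ≤ 2)
  C vs A: [2 vs 5, 7 vs 3, 1 vs 3] → C does not strictly dominate A (column X: 2 ≤ 5)
  C vs B: [2 vs 2, 7 vs 6, 1 vs 3] → C does not strictly dominate B (column X: 2 ≤ 2)
No single strategy strictly dominates all others → no strictly dominant strategy.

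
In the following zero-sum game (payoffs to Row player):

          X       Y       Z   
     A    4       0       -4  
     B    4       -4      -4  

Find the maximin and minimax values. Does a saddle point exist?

Maximin = -4, Minimax = -4, Saddle: True

Work:
Row minimums: [-4, -4] → maximin = -4
Column maximums: [4, 0, -4] → minimax = -4
Saddle point exists! Game value = -4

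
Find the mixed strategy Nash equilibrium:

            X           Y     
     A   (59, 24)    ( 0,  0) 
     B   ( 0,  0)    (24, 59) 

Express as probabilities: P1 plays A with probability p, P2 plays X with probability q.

p = 0.7108, q = 0.2892

Work:
Find probabilities that make opponent indifferent:
P2 chooses q to make P1 indifferent between A and B
P1 chooses p to make P2 indifferent between X and Y
Mixed NE: P1 plays (A: 0.7108, B: 0.2892), P2 plays (X: 0.2892, Y: 0.7108)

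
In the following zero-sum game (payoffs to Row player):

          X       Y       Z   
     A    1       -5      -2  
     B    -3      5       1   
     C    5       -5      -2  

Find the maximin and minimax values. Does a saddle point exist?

Maximin = -3, Minimax = 1, Saddle: False

Work:
Row minimums: [-5, -3, -5] → maximin = -3
Column maximums: [5, 5, 1] → minimax = 1
No saddle point (maximin ≠ minimax). Mixed strategy needed.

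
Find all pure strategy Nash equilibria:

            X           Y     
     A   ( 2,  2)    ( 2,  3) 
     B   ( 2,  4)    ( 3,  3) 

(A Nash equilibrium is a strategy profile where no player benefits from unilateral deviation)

Nash equilibrium: (B, X)

Work:
Best responses:
  P1 vs X: payoffs [2, 2] → best response A/B (payoff 2)
  P1 vs Y: payoffs [2, 3] → best response B (payoff 3)
  P2 vs A: payoffs [2, 3] → best response Y (payoff 3)
  P2 vs B: payoffs [4, 3] → best response X (payoff 4)
Mutual best responses: (B,X) → Nash equilibria.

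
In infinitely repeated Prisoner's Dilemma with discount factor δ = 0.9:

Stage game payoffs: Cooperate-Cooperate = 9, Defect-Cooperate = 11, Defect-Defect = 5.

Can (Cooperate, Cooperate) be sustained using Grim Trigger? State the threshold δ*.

δ* = 0.3333; since δ = 0.9 ≥ 0.3333, cooperation can be sustained

Work:
For Grim Trigger:
Cooperate forever: 9/(1-δ)
Defect then punished: 11 + 5·δ/(1-δ)
Need: 9/(1-δ) ≥ 11 + 5·δ/(1-δ)
Solving: δ ≥ (T-R)/(T-P) = (11-9)/(11-5) = 0.3333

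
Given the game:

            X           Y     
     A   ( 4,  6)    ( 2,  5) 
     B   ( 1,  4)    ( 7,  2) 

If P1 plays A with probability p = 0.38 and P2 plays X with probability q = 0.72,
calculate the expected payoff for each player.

E[P1] = 2.9688, E[P2] = 4.3064

Work:
E[P1] = p·q·π₁(A,X) + p·(1-q)·π₁(A,Y) + (1-p)·q·π₁(B,X) + (1-p)·(1-q)·π₁(B,Y)
= 0.38·0.72·4 + 0.38·0.28·2 + 0.62·0.72·1 + 0.62·0.28·7
= 2.9688

E[P2] = 4.3064 (similar calculation)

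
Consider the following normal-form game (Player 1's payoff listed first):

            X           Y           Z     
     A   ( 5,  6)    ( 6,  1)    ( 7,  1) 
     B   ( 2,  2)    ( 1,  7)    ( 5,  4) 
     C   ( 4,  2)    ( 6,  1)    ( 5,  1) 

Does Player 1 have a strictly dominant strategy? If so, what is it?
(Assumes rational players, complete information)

No strictly dominant strategy exists for Player 1

Work:
A strategy strictly dominates another if it gives a strictly higher payoff against every opponent action. Compare each pair of P1's strategies column-by-column:
  A vs B: [5 vs 2, 6 vs 1, 7 vs 5] → A strictly dominates B
  A vs C: [5 vs 4, 6 vs 6, 7 vs 5] → A does not strictly dominate C (column Y: 6 ≤ 6)
  B vs A: [2 vs 5, 1 vs 6, 5 vs 7] → B does not strictly dominate A (column X: 2 ≤ 5)
  B vs C: [2 vs 4, 1 vs 6, 5 vs 5] → B does not strictly dominate C (column X: 2 ≤ 4)
  C vs A: [4 vs 5, 6 vs 6, 5 vs 7] → C does not strictly dominate A (column X: 4 ≤ 5)
  C vs B: [4 vs 2, 6 vs 1, 5 vs 5] → C does not strictly dominate B (column Z: 5 ≤ 5)
No single strategy strictly dominates all others → no strictly dominant strategy.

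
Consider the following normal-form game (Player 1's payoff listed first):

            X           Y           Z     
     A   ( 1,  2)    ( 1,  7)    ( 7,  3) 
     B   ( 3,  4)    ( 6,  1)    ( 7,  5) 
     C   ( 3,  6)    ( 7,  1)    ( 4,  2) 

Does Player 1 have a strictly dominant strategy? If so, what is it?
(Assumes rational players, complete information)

No strictly dominant strategy exists for Player 1

Work:
A strategy strictly dominates another if it gives a strictly higher payoff against every opponent action. Compare each pair of P1's strategies column-by-column:
  A vs B: [1 vs 3, 1 vs 6, 7 vs 7] → A does not strictly dominate B (column X: 1 ≤ 3)
  A vs C: [1 vs 3, 1 vs 7, 7 vs 4] → A does not strictly dominate C (column X: 1 ≤ 3)
  B vs A: [3 vs 1, 6 vs 1, 7 vs 7] → B does not strictly dominate A (column Z: 7 ≤ 7)
  B vs C: [3 vs 3, 6 vs 7, 7 vs 4] → B does not strictly dominate C (column X: 3 ≤ 3)
  C vs A: [3 vs 1, 7 vs 1, 4 vs 7] → C does not strictly dominate A (column Z: 4 ≤ 7)
  C vs B: [3 vs 3, 7 vs 6, 4 vs 7] → C does not strictly dominate B (column X: 3 ≤ 3)
No single strategy strictly dominates all others → no strictly dominant strategy.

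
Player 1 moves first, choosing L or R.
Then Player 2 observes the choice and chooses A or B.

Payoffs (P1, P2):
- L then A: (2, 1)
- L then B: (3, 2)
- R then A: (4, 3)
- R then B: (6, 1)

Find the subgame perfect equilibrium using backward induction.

P1 plays R, P2 plays B after L and A after R; Payoff (4, 3)

Work:
Backward induction:
After L: P2 chooses B → P1 gets 3
After R: P2 chooses A → P1 gets 4
P1 chooses R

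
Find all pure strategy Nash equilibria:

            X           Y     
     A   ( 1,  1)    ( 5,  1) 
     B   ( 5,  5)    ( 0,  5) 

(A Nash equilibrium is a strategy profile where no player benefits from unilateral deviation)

Nash equilibrium: (A, Y), (B, X)

Work:
Best responses:
  P1 vs X: payoffs [1, 5] → best response B (payoff 5)
  P1 vs Y: payoffs [5, 0] → best response A (payoff 5)
  P2 vs A: payoffs [1, 1] → best response X/Y (payoff 1)
  P2 vs B: payoffs [5, 5] → best response X/Y (payoff 5)
Mutual best responses: (A,Y), (B,X) → Nash equilibria.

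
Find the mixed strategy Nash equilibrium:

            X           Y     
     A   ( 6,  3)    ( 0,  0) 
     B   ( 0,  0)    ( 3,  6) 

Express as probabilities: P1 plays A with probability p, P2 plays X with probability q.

p = 0.6667, q = 0.3333

Work:
Find probabilities that make opponent indifferent:
P2 chooses q to make P1 indifferent between A and B
P1 chooses p to make P2 indifferent between X and Y
Mixed NE: P1 plays (A: 0.6667, B: 0.3333), P2 plays (X: 0.3333, Y: 0.6667)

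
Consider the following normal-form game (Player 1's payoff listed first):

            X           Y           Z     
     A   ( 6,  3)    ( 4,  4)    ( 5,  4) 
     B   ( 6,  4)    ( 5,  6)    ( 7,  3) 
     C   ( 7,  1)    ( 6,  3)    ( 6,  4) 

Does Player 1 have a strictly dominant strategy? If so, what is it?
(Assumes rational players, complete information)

No strictly dominant strategy exists for Player 1

Work:
A strategy strictly dominates another if it gives a strictly higher payoff against every opponent action. Compare each pair of P1's strategies column-by-column:
  A vs B: [6 vs 6, 4 vs 5, 5 vs 7] → A does not strictly dominate B (column X: 6 ≤ 6)
  A vs C: [6 vs 7, 4 vs 6, 5 vs 6] → A does not strictly dominate C (column X: 6 ≤ 7)
  B vs A: [6 vs 6, 5 vs 4, 7 vs 5] → B does not strictly dominate A (column X: 6 ≤ 6)
  B vs C: [6 vs 7, 5 vs 6, 7 vs 6] → B does not strictly dominate C (column X: 6 ≤ 7)
  C vs A: [7 vs 6, 6 vs 4, 6 vs 5] → C strictly dominates A
  C vs B: [7 vs 6, 6 vs 5, 6 vs 7] → C does not strictly dominate B (column Z: 6 ≤ 7)
No single strategy strictly dominates all others → no strictly dominant strategy.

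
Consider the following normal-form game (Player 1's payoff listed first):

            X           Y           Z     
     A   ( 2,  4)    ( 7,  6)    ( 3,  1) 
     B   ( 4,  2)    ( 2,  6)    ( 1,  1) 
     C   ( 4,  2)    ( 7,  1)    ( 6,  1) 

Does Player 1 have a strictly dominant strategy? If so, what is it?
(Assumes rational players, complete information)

No strictly dominant strategy exists for Player 1

Work:
A strategy strictly dominates another if it gives a strictly higher payoff against every opponent action. Compare each pair of P1's strategies column-by-column:
  A vs B: [2 vs 4, 7 vs 2, 3 vs 1] → A does not strictly dominate B (column X: 2 ≤ 4)
  A vs C: [2 vs 4, 7 vs 7, 3 vs 6] → A does not strictly dominate C (column X: 2 ≤ 4)
  B vs A: [4 vs 2, 2 vs 7, 1 vs 3] → B does not strictly dominate A (column Y: 2 ≤ 7)
  B vs C: [4 vs 4, 2 vs 7, 1 vs 6] → B does not strictly dominate C (column X: 4 ≤ 4)
  C vs A: [4 vs 2, 7 vs 7, 6 vs 3] → C does not strictly dominate A (column Y: 7 ≤ 7)
  C vs B: [4 vs 4, 7 vs 2, 6 vs 1] → C does not strictly dominate B (column X: 4 ≤ 4)
No single strategy strictly dominates all others → no strictly dominant strategy.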